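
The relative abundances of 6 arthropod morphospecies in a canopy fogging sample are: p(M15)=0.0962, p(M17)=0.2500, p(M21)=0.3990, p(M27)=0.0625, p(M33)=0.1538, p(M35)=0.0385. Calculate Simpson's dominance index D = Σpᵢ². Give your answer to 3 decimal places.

0.260

D = 0.0962² + 0.25² + 0.399² + 0.0625² + 0.1538² + 0.0385² = 0.00925 + 0.06250 + 0.15920 + 0.00391 + 0.02365 + 0.00148 = 0.26000 (working shown to 5 dp, full precision carried).
To 3 decimal places, D = 0.260.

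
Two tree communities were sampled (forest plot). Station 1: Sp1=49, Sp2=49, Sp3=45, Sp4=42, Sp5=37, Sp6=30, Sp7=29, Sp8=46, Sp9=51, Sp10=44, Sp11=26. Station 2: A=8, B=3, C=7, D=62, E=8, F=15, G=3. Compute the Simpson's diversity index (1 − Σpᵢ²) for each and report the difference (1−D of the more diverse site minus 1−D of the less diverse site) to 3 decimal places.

Station 1: N=448, proportions 0.109375, 0.109375, 0.100446, 0.09375, 0.082589, 0.066964, 0.064732, 0.102679, 0.113839, 0.098214, 0.058036, giving 1−D = 0.905184 (working shown to 6 dp, full precision carried).
Station 2: N=106, proportions 0.075472, 0.028302, 0.066038, 0.584906, 0.075472, 0.141509, 0.028302, giving 1−D = 0.620506.
Difference = |0.905184 − 0.620506| = 0.284678, i.e. 0.285 to 3 decimal places.

0.285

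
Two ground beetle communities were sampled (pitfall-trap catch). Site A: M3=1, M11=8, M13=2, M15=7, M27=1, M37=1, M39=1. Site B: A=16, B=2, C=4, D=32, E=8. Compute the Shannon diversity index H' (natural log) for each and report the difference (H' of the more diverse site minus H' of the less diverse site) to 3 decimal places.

Site A: N=21, proportions 0.047619, 0.3809524, 0.0952381, 0.3333333, 0.047619, 0.047619, 0.047619, giving H' = 1.5377035 (working shown to 7 dp, full precision carried).
Site B: N=62, proportions 0.2580645, 0.0322581, 0.0645161, 0.516129, 0.1290323, giving H' = 1.2427477.
Difference = |1.5377035 − 1.2427477| = 0.2949558, i.e. 0.295 to 3 decimal places.

0.295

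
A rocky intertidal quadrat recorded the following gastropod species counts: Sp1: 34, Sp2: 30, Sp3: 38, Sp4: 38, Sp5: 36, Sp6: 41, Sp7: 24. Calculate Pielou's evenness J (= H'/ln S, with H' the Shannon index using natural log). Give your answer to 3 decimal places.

Total N = 34+30+38+38+36+41+24 = 241, so the proportions are 0.14108, 0.12448, 0.15768, 0.15768, 0.14938, 0.17012, 0.09959 (working shown to 5 dp, full precision carried).
H' = −Σ pᵢ ln pᵢ = −((-0.27629) + (-0.25937) + (-0.29126) + (-0.29126) + (-0.28401) + (-0.30133) + (-0.22972)) = 1.93324.
With S = 7 species, ln S = 1.94591, so J = 1.93324/1.94591 = 0.99349, i.e. 0.993 to 3 decimal places.

0.993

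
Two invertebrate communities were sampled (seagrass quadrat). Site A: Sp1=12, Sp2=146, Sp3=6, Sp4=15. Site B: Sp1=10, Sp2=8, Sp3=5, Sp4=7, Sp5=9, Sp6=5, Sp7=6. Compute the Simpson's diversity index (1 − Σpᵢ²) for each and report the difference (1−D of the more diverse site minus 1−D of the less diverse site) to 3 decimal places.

Site A: N=179, proportions 0.06704, 0.81564, 0.03352, 0.0838, giving 1−D = 0.32209 (working shown to 5 dp, full precision carried).
Site B: N=50, proportions 0.2, 0.16, 0.1, 0.14, 0.18, 0.1, 0.12, giving 1−D = 0.84800.
Difference = |0.32209 − 0.84800| = 0.52591, i.e. 0.526 to 3 decimal places.

0.526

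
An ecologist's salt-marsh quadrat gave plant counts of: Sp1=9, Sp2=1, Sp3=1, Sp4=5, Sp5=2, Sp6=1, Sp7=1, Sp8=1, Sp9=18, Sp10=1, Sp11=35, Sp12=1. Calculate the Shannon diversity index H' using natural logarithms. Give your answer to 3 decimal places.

1.625

Total N = 9+1+1+5+2+1+1+1+18+1+35+1 = 76, so the proportions are 0.11842, 0.01316, 0.01316, 0.06579, 0.02632, 0.01316, 0.01316, 0.01316, 0.23684, 0.01316, 0.46053, 0.01316 (working shown to 5 dp, full precision carried).
Each pᵢ ln pᵢ term: 0.11842×(-2.13351)=-0.25265, 0.01316×(-4.33073)=-0.05698, 0.01316×(-4.33073)=-0.05698, 0.06579×(-2.72130)=-0.17903, 0.02632×(-3.63759)=-0.09573, 0.01316×(-4.33073)=-0.05698, 0.01316×(-4.33073)=-0.05698, 0.01316×(-4.33073)=-0.05698, 0.23684×(-1.44036)=-0.34114, 0.01316×(-4.33073)=-0.05698, 0.46053×(-0.77539)=-0.35709, 0.01316×(-4.33073)=-0.05698.
Sum = -1.62452, so H' = 1.625.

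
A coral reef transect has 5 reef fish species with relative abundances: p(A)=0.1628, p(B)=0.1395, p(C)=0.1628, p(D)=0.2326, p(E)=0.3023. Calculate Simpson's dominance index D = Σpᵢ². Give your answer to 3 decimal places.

0.218

D = 0.1628² + 0.1395² + 0.1628² + 0.2326² + 0.3023² = 0.02650 + 0.01946 + 0.02650 + 0.05410 + 0.09139 = 0.21796 (working shown to 5 dp, full precision carried).
To 3 decimal places, D = 0.218.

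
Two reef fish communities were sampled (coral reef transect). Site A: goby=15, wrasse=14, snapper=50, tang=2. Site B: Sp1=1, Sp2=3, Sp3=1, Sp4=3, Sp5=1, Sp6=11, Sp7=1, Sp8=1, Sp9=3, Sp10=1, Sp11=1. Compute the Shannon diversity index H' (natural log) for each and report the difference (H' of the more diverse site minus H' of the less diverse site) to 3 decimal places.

Site A: N=81, proportions 0.18519, 0.17284, 0.61728, 0.02469, giving H' = 1.00488 (working shown to 5 dp, full precision carried).
Site B: N=27, proportions 0.03704, 0.11111, 0.03704, 0.11111, 0.03704, 0.40741, 0.03704, 0.03704, 0.11111, 0.03704, 0.03704, giving H' = 1.95271.
Difference = |1.00488 − 1.95271| = 0.94783, i.e. 0.948 to 3 decimal places.

0.948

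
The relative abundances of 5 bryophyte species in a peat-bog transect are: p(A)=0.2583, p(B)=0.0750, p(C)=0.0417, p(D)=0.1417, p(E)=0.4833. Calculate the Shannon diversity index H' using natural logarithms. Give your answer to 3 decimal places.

Each pᵢ ln pᵢ term (working shown to 5 dp, full precision carried): 0.2583×(-1.35363)=-0.34964, 0.075×(-2.59027)=-0.19427, 0.0417×(-3.17725)=-0.13249, 0.1417×(-1.95404)=-0.27689, 0.4833×(-0.72712)=-0.35142.
Sum = -1.30471, so H' = 1.305.

1.305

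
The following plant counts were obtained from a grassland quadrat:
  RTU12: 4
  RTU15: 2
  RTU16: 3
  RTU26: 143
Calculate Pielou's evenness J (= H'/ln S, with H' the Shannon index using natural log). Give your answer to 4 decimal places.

0.2075

Total N = 4+2+3+143 = 152, so the proportions are 0.026316, 0.013158, 0.019737, 0.940789 (working shown to 6 dp, full precision carried).
H' = −Σ pᵢ ln pᵢ = −((-0.095726) + (-0.056983) + (-0.077472) + (-0.057422)) = 0.287604.
With S = 4 species, ln S = 1.386294, so J = 0.287604/1.386294 = 0.207462, i.e. 0.2075 to 4 decimal places.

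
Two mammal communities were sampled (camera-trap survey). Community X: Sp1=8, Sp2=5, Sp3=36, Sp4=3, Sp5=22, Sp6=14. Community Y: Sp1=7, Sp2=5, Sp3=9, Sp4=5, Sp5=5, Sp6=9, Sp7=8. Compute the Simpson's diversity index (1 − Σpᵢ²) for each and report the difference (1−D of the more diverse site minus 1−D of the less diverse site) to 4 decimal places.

Community X: N=88, proportions 0.0909091, 0.0568182, 0.4090909, 0.0340909, 0.25, 0.1590909, giving 1−D = 0.7321798 (working shown to 7 dp, full precision carried).
Community Y: N=48, proportions 0.1458333, 0.1041667, 0.1875, 0.1041667, 0.1041667, 0.1875, 0.1666667, giving 1−D = 0.8480903.
Difference = |0.7321798 − 0.8480903| = 0.1159105, i.e. 0.1159 to 4 decimal places.

0.1159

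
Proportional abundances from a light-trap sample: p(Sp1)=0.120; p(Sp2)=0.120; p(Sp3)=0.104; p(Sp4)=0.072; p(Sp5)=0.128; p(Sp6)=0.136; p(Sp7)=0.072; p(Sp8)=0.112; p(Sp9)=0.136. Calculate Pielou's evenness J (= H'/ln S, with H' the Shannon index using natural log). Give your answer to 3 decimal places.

H' = −Σ pᵢ ln pᵢ = −((-0.25443) + (-0.25443) + (-0.23539) + (-0.18944) + (-0.26313) + (-0.27133) + (-0.18944) + (-0.24520) + (-0.27133)) = 2.17413 (working shown to 5 dp, full precision carried).
With S = 9 species, ln S = 2.19722, so J = 2.17413/2.19722 = 0.98949, i.e. 0.989 to 3 decimal places.

0.989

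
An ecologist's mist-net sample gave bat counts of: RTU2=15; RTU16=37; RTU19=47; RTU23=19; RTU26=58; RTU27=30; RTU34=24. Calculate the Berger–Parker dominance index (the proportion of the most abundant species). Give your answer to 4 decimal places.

0.2522

Total N = 15+37+47+19+58+30+24 = 230, so the proportions are 0.065217, 0.16087, 0.204348, 0.082609, 0.252174, 0.130435, 0.104348 (working shown to 6 dp, full precision carried).
The largest proportion is 0.252174, i.e. d = 0.2522 to 4 decimal places.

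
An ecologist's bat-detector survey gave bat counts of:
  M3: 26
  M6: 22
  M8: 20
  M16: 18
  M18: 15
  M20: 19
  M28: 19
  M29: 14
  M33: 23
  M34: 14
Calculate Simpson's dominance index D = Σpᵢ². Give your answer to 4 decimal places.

0.1039

Total N = 26+22+20+18+15+19+19+14+23+14 = 190, so the proportions are 0.136842, 0.115789, 0.105263, 0.094737, 0.078947, 0.1, 0.1, 0.073684, 0.121053, 0.073684 (working shown to 6 dp, full precision carried).
D = 0.136842² + 0.115789² + 0.105263² + 0.094737² + 0.078947² + 0.1² + 0.1² + 0.073684² + 0.121053² + 0.073684² = 0.018726 + 0.013407 + 0.011080 + 0.008975 + 0.006233 + 0.010000 + 0.010000 + 0.005429 + 0.014654 + 0.005429 = 0.103934.
To 4 decimal places, D = 0.1039.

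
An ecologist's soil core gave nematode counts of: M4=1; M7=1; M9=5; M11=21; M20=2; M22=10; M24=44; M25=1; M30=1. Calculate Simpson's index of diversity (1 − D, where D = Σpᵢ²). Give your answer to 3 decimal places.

Total N = 1+1+5+21+2+10+44+1+1 = 86, so the proportions are 0.01163, 0.01163, 0.05814, 0.24419, 0.02326, 0.11628, 0.51163, 0.01163, 0.01163 (working shown to 5 dp, full precision carried).
D = 0.01163² + 0.01163² + 0.05814² + 0.24419² + 0.02326² + 0.11628² + 0.51163² + 0.01163² + 0.01163² = 0.00014 + 0.00014 + 0.00338 + 0.05963 + 0.00054 + 0.01352 + 0.26176 + 0.00014 + 0.00014 = 0.33937.
So 1 − D = 0.66063, i.e. 0.661 to 3 decimal places.

0.661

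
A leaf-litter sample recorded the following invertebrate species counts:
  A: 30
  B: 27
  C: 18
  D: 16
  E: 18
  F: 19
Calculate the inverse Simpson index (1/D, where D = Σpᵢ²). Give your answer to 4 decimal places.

Total N = 30+27+18+16+18+19 = 128, so the proportions are 0.234375, 0.2109375, 0.140625, 0.125, 0.140625, 0.1484375 (working shown to 8 dp, full precision carried).
D = 0.234375² + 0.2109375² + 0.140625² + 0.125² + 0.140625² + 0.1484375² = 0.05493164 + 0.04449463 + 0.01977539 + 0.01562500 + 0.01977539 + 0.02203369 = 0.17663574.
So 1/D = 5.661368, i.e. 5.6614 to 4 decimal places.

5.6614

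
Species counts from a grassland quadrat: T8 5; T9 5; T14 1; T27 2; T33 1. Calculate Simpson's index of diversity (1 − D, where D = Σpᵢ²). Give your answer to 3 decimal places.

Total N = 5+5+1+2+1 = 14, so the proportions are 0.35714, 0.35714, 0.07143, 0.14286, 0.07143 (working shown to 5 dp, full precision carried).
D = 0.35714² + 0.35714² + 0.07143² + 0.14286² + 0.07143² = 0.12755 + 0.12755 + 0.00510 + 0.02041 + 0.00510 = 0.28571.
So 1 − D = 0.71429, i.e. 0.714 to 3 decimal places.

0.714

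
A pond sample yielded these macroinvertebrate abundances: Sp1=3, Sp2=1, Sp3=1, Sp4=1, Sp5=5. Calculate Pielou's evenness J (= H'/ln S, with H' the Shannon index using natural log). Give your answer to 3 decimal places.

0.849

Total N = 3+1+1+1+5 = 11, so the proportions are 0.27273, 0.09091, 0.09091, 0.09091, 0.45455 (working shown to 5 dp, full precision carried).
H' = −Σ pᵢ ln pᵢ = −((-0.35435) + (-0.21799) + (-0.21799) + (-0.21799) + (-0.35839)) = 1.36671.
With S = 5 species, ln S = 1.60944, so J = 1.36671/1.60944 = 0.84919, i.e. 0.849 to 3 decimal places.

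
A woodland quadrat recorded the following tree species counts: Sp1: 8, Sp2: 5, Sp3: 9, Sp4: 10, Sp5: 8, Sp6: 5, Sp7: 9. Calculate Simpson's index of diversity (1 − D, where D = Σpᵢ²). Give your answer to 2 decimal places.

0.85

Total N = 8+5+9+10+8+5+9 = 54, so the proportions are 0.1481, 0.0926, 0.1667, 0.1852, 0.1481, 0.0926, 0.1667 (working shown to 4 dp, full precision carried).
D = 0.1481² + 0.0926² + 0.1667² + 0.1852² + 0.1481² + 0.0926² + 0.1667² = 0.0219 + 0.0086 + 0.0278 + 0.0343 + 0.0219 + 0.0086 + 0.0278 = 0.1509.
So 1 − D = 0.8491, i.e. 0.85 to 2 decimal places.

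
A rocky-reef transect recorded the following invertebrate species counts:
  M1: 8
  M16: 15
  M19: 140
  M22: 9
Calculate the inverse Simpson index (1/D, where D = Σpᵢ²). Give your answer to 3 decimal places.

Total N = 8+15+140+9 = 172, so the proportions are 0.046512, 0.087209, 0.813953, 0.052326 (working shown to 6 dp, full precision carried).
D = 0.046512² + 0.087209² + 0.813953² + 0.052326² = 0.002163 + 0.007605 + 0.662520 + 0.002738 = 0.675027.
So 1/D = 1.48142, i.e. 1.481 to 3 decimal places.

1.481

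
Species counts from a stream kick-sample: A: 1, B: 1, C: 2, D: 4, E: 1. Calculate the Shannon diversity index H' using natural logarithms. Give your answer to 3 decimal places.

Total N = 1+1+2+4+1 = 9, so the proportions are 0.11111, 0.11111, 0.22222, 0.44444, 0.11111 (working shown to 5 dp, full precision carried).
Each pᵢ ln pᵢ term: 0.11111×(-2.19722)=-0.24414, 0.11111×(-2.19722)=-0.24414, 0.22222×(-1.50408)=-0.33424, 0.44444×(-0.81093)=-0.36041, 0.11111×(-2.19722)=-0.24414.
Sum = -1.42706, so H' = 1.427.

1.427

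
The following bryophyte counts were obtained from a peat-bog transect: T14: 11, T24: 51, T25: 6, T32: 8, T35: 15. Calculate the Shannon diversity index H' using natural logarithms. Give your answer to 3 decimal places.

Total N = 11+51+6+8+15 = 91, so the proportions are 0.12088, 0.56044, 0.06593, 0.08791, 0.16484 (working shown to 5 dp, full precision carried).
Each pᵢ ln pᵢ term: 0.12088×(-2.11296)=-0.25541, 0.56044×(-0.57903)=-0.32451, 0.06593×(-2.71910)=-0.17928, 0.08791×(-2.43142)=-0.21375, 0.16484×(-1.80281)=-0.29717.
Sum = -1.27013, so H' = 1.270.

1.270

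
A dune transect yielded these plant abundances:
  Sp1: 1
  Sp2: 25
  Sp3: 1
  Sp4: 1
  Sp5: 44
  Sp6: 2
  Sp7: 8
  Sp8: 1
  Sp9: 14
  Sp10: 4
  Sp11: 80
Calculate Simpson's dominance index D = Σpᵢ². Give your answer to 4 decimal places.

Total N = 1+25+1+1+44+2+8+1+14+4+80 = 181, so the proportions are 0.005525, 0.138122, 0.005525, 0.005525, 0.243094, 0.01105, 0.044199, 0.005525, 0.077348, 0.022099, 0.441989 (working shown to 6 dp, full precision carried).
D = 0.005525² + 0.138122² + 0.005525² + 0.005525² + 0.243094² + 0.01105² + 0.044199² + 0.005525² + 0.077348² + 0.022099² + 0.441989² = 0.000031 + 0.019078 + 0.000031 + 0.000031 + 0.059095 + 0.000122 + 0.001954 + 0.000031 + 0.005983 + 0.000488 + 0.195354 = 0.282195.
To 4 decimal places, D = 0.2822.

0.2822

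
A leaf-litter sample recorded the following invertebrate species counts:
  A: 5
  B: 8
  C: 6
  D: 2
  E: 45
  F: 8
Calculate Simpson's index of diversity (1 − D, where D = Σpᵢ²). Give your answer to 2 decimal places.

Total N = 5+8+6+2+45+8 = 74, so the proportions are 0.06757, 0.10811, 0.08108, 0.02703, 0.60811, 0.10811 (working shown to 5 dp, full precision carried).
D = 0.06757² + 0.10811² + 0.08108² + 0.02703² + 0.60811² + 0.10811² = 0.00457 + 0.01169 + 0.00657 + 0.00073 + 0.36980 + 0.01169 = 0.40504.
So 1 − D = 0.59496, i.e. 0.59 to 2 decimal places.

0.59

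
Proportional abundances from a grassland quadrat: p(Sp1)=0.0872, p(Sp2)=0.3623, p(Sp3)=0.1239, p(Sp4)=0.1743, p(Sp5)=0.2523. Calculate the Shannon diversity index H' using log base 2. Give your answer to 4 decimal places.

Each pᵢ log₂ pᵢ term (working shown to 6 dp, full precision carried): 0.0872×(-3.519528)=-0.306903, 0.3623×(-1.464743)=-0.530676, 0.1239×(-3.012752)=-0.373280, 0.1743×(-2.520356)=-0.439298, 0.2523×(-1.986788)=-0.501267.
Sum = -2.151424, so H' = 2.1514.

2.1514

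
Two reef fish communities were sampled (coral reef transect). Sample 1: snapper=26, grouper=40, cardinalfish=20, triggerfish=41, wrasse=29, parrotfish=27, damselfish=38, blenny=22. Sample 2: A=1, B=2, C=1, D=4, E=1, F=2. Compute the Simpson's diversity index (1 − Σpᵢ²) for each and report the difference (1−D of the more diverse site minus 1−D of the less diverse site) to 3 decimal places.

0.090

Sample 1: N=243, proportions 0.106996, 0.164609, 0.082305, 0.168724, 0.119342, 0.111111, 0.156379, 0.090535, giving 1−D = 0.866975 (working shown to 6 dp, full precision carried).
Sample 2: N=11, proportions 0.090909, 0.181818, 0.090909, 0.363636, 0.090909, 0.181818, giving 1−D = 0.776860.
Difference = |0.866975 − 0.776860| = 0.090115, i.e. 0.090 to 3 decimal places.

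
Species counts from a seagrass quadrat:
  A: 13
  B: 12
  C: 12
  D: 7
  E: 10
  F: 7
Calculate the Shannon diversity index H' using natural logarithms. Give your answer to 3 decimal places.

1.763

Total N = 13+12+12+7+10+7 = 61, so the proportions are 0.21311, 0.19672, 0.19672, 0.11475, 0.16393, 0.11475 (working shown to 5 dp, full precision carried).
Each pᵢ ln pᵢ term: 0.21311×(-1.54592)=-0.32946, 0.19672×(-1.62597)=-0.31986, 0.19672×(-1.62597)=-0.31986, 0.11475×(-2.16496)=-0.24844, 0.16393×(-1.80829)=-0.29644, 0.11475×(-2.16496)=-0.24844.
Sum = -1.76250, so H' = 1.763.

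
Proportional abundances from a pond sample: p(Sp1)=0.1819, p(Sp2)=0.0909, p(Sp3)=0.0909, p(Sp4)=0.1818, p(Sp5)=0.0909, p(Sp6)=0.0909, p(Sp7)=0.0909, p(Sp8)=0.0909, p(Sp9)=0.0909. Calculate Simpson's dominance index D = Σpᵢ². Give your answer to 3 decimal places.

0.124

D = 0.1819² + 0.0909² + 0.0909² + 0.1818² + 0.0909² + 0.0909² + 0.0909² + 0.0909² + 0.0909² = 0.03309 + 0.00826 + 0.00826 + 0.03305 + 0.00826 + 0.00826 + 0.00826 + 0.00826 + 0.00826 = 0.12398 (working shown to 5 dp, full precision carried).
To 3 decimal places, D = 0.124.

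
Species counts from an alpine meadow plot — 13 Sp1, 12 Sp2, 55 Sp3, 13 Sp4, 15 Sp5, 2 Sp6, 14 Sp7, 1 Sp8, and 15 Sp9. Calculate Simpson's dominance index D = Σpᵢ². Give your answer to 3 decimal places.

0.212

Total N = 13+12+55+13+15+2+14+1+15 = 140, so the proportions are 0.09286, 0.08571, 0.39286, 0.09286, 0.10714, 0.01429, 0.1, 0.00714, 0.10714 (working shown to 5 dp, full precision carried).
D = 0.09286² + 0.08571² + 0.39286² + 0.09286² + 0.10714² + 0.01429² + 0.1² + 0.00714² + 0.10714² = 0.00862 + 0.00735 + 0.15434 + 0.00862 + 0.01148 + 0.00020 + 0.01000 + 0.00005 + 0.01148 = 0.21214.
To 3 decimal places, D = 0.212.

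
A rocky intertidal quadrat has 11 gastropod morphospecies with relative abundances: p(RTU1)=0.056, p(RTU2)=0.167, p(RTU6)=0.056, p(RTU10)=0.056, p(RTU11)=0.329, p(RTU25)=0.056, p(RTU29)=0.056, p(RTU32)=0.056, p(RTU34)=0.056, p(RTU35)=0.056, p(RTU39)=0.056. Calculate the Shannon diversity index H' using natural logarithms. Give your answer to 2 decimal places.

Each pᵢ ln pᵢ term (working shown to 4 dp, full precision carried): 0.056×(-2.8824)=-0.1614, 0.167×(-1.7898)=-0.2989, 0.056×(-2.8824)=-0.1614, 0.056×(-2.8824)=-0.1614, 0.329×(-1.1117)=-0.3657, 0.056×(-2.8824)=-0.1614, 0.056×(-2.8824)=-0.1614, 0.056×(-2.8824)=-0.1614, 0.056×(-2.8824)=-0.1614, 0.056×(-2.8824)=-0.1614, 0.056×(-2.8824)=-0.1614.
Sum = -2.1174, so H' = 2.12.

2.12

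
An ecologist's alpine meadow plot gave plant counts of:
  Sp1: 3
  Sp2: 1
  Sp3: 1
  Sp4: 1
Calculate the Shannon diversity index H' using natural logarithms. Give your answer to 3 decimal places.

1.242

Total N = 3+1+1+1 = 6, so the proportions are 0.5, 0.16667, 0.16667, 0.16667 (working shown to 5 dp, full precision carried).
Each pᵢ ln pᵢ term: 0.5×(-0.69315)=-0.34657, 0.16667×(-1.79176)=-0.29863, 0.16667×(-1.79176)=-0.29863, 0.16667×(-1.79176)=-0.29863.
Sum = -1.24245, so H' = 1.242.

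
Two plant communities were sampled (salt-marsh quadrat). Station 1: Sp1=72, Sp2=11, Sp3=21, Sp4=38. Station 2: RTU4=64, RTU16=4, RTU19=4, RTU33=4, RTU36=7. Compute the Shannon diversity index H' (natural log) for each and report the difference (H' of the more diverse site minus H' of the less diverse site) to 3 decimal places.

0.330

Station 1: N=142, proportions 0.50704, 0.07746, 0.14789, 0.26761, giving H' = 1.17794 (working shown to 5 dp, full precision carried).
Station 2: N=83, proportions 0.77108, 0.04819, 0.04819, 0.04819, 0.08434, giving H' = 0.84745.
Difference = |1.17794 − 0.84745| = 0.33049, i.e. 0.330 to 3 decimal places.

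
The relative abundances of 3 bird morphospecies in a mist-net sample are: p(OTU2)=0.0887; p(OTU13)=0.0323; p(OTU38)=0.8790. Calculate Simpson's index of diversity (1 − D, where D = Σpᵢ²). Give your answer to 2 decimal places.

0.22

D = 0.0887² + 0.0323² + 0.879² = 0.0079 + 0.0010 + 0.7726 = 0.7816 (working shown to 4 dp, full precision carried).
So 1 − D = 0.2184, i.e. 0.22 to 2 decimal places.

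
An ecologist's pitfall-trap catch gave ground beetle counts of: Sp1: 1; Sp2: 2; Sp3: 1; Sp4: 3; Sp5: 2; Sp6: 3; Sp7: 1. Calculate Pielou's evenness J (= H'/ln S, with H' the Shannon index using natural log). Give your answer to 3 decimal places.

0.948

Total N = 1+2+1+3+2+3+1 = 13, so the proportions are 0.07692, 0.15385, 0.07692, 0.23077, 0.15385, 0.23077, 0.07692 (working shown to 5 dp, full precision carried).
H' = −Σ pᵢ ln pᵢ = −((-0.19730) + (-0.28797) + (-0.19730) + (-0.33839) + (-0.28797) + (-0.33839) + (-0.19730)) = 1.84462.
With S = 7 species, ln S = 1.94591, so J = 1.84462/1.94591 = 0.94795, i.e. 0.948 to 3 decimal places.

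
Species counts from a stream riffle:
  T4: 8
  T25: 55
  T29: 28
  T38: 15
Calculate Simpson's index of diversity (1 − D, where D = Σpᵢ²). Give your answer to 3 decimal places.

0.635

Total N = 8+55+28+15 = 106, so the proportions are 0.07547, 0.51887, 0.26415, 0.14151 (working shown to 5 dp, full precision carried).
D = 0.07547² + 0.51887² + 0.26415² + 0.14151² = 0.00570 + 0.26922 + 0.06978 + 0.02002 = 0.36472.
So 1 − D = 0.63528, i.e. 0.635 to 3 decimal places.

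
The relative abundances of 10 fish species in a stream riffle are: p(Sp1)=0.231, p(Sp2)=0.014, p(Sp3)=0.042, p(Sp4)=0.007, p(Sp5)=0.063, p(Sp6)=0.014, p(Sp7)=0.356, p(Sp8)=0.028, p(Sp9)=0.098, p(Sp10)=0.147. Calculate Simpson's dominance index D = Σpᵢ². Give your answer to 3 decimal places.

D = 0.231² + 0.014² + 0.042² + 0.007² + 0.063² + 0.014² + 0.356² + 0.028² + 0.098² + 0.147² = 0.05336 + 0.00020 + 0.00176 + 0.00005 + 0.00397 + 0.00020 + 0.12674 + 0.00078 + 0.00960 + 0.02161 = 0.21827 (working shown to 5 dp, full precision carried).
To 3 decimal places, D = 0.218.

0.218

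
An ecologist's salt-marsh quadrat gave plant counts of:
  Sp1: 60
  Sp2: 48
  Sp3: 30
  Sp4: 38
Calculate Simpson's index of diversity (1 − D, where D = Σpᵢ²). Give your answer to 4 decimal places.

0.7337

Total N = 60+48+30+38 = 176, so the proportions are 0.340909, 0.272727, 0.170455, 0.215909 (working shown to 6 dp, full precision carried).
D = 0.340909² + 0.272727² + 0.170455² + 0.215909² = 0.116219 + 0.074380 + 0.029055 + 0.046617 = 0.266271.
So 1 − D = 0.733729, i.e. 0.7337 to 4 decimal places.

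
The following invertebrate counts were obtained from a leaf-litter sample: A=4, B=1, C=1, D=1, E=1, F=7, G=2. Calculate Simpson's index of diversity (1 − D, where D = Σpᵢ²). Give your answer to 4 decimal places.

Total N = 4+1+1+1+1+7+2 = 17, so the proportions are 0.235294, 0.058824, 0.058824, 0.058824, 0.058824, 0.411765, 0.117647 (working shown to 6 dp, full precision carried).
D = 0.235294² + 0.058824² + 0.058824² + 0.058824² + 0.058824² + 0.411765² + 0.117647² = 0.055363 + 0.003460 + 0.003460 + 0.003460 + 0.003460 + 0.169550 + 0.013841 = 0.252595.
So 1 − D = 0.747405, i.e. 0.7474 to 4 decimal places.

0.7474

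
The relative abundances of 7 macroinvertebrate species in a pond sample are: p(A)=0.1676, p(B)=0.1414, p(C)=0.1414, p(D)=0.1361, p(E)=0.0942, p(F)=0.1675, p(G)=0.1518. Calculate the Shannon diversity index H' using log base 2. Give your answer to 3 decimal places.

2.787

Each pᵢ log₂ pᵢ term (working shown to 5 dp, full precision carried): 0.1676×(-2.57691)=-0.43189, 0.1414×(-2.82215)=-0.39905, 0.1414×(-2.82215)=-0.39905, 0.1361×(-2.87726)=-0.39160, 0.0942×(-3.40813)=-0.32105, 0.1675×(-2.57777)=-0.43178, 0.1518×(-2.71976)=-0.41286.
Sum = -2.78727, so H' = 2.787.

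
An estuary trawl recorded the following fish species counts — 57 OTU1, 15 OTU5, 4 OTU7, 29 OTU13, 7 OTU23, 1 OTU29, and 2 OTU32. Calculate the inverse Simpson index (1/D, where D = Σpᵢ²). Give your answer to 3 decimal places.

3.016

Total N = 57+15+4+29+7+1+2 = 115, so the proportions are 0.495652, 0.130435, 0.034783, 0.252174, 0.06087, 0.008696, 0.017391 (working shown to 6 dp, full precision carried).
D = 0.495652² + 0.130435² + 0.034783² + 0.252174² + 0.06087² + 0.008696² + 0.017391² = 0.245671 + 0.017013 + 0.001210 + 0.063592 + 0.003705 + 0.000076 + 0.000302 = 0.331569.
So 1/D = 3.01596, i.e. 3.016 to 3 decimal places.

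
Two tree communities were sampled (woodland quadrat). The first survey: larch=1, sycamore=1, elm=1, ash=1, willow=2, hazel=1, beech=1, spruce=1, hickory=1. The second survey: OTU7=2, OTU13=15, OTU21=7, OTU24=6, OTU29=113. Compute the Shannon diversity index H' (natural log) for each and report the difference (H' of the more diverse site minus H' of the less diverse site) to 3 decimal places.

1.401

The first survey: N=10, proportions 0.1, 0.1, 0.1, 0.1, 0.2, 0.1, 0.1, 0.1, 0.1, giving H' = 2.16396 (working shown to 5 dp, full precision carried).
The second survey: N=143, proportions 0.01399, 0.1049, 0.04895, 0.04196, 0.79021, giving H' = 0.76303.
Difference = |2.16396 − 0.76303| = 1.40093, i.e. 1.401 to 3 decimal places.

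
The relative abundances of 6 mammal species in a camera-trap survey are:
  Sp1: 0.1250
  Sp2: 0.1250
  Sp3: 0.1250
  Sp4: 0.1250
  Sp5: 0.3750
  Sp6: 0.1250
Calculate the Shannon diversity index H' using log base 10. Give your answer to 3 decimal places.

0.724

Each pᵢ log₁₀ pᵢ term (working shown to 5 dp, full precision carried): 0.125×(-0.90309)=-0.11289, 0.125×(-0.90309)=-0.11289, 0.125×(-0.90309)=-0.11289, 0.125×(-0.90309)=-0.11289, 0.375×(-0.42597)=-0.15974, 0.125×(-0.90309)=-0.11289.
Sum = -0.72417, so H' = 0.724.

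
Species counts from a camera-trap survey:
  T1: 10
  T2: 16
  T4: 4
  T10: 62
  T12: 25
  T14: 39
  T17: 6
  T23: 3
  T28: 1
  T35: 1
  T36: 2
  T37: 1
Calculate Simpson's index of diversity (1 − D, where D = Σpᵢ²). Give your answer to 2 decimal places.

0.78

Total N = 10+16+4+62+25+39+6+3+1+1+2+1 = 170, so the proportions are 0.0588, 0.0941, 0.0235, 0.3647, 0.1471, 0.2294, 0.0353, 0.0176, 0.0059, 0.0059, 0.0118, 0.0059 (working shown to 4 dp, full precision carried).
D = 0.0588² + 0.0941² + 0.0235² + 0.3647² + 0.1471² + 0.2294² + 0.0353² + 0.0176² + 0.0059² + 0.0059² + 0.0118² + 0.0059² = 0.0035 + 0.0089 + 0.0006 + 0.1330 + 0.0216 + 0.0526 + 0.0012 + 0.0003 + 0.0000 + 0.0000 + 0.0001 + 0.0000 = 0.2219.
So 1 − D = 0.7781, i.e. 0.78 to 2 decimal places.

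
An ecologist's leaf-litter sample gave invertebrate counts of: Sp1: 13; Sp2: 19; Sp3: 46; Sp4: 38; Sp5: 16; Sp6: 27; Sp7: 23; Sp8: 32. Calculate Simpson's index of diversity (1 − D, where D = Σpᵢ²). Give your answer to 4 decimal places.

0.8553

Total N = 13+19+46+38+16+27+23+32 = 214, so the proportions are 0.060748, 0.088785, 0.214953, 0.17757, 0.074766, 0.126168, 0.107477, 0.149533 (working shown to 6 dp, full precision carried).
D = 0.060748² + 0.088785² + 0.214953² + 0.17757² + 0.074766² + 0.126168² + 0.107477² + 0.149533² = 0.003690 + 0.007883 + 0.046205 + 0.031531 + 0.005590 + 0.015918 + 0.011551 + 0.022360 = 0.144729.
So 1 − D = 0.855271, i.e. 0.8553 to 4 decimal places.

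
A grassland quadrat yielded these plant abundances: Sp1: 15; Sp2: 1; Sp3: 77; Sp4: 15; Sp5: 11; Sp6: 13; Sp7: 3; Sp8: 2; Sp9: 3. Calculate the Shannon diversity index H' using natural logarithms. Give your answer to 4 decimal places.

1.4887

Total N = 15+1+77+15+11+13+3+2+3 = 140, so the proportions are 0.107143, 0.007143, 0.55, 0.107143, 0.078571, 0.092857, 0.021429, 0.014286, 0.021429 (working shown to 6 dp, full precision carried).
Each pᵢ ln pᵢ term: 0.107143×(-2.233592)=-0.239313, 0.007143×(-4.941642)=-0.035297, 0.55×(-0.597837)=-0.328810, 0.107143×(-2.233592)=-0.239313, 0.078571×(-2.543747)=-0.199866, 0.092857×(-2.376693)=-0.220693, 0.021429×(-3.843030)=-0.082351, 0.014286×(-4.248495)=-0.060693, 0.021429×(-3.843030)=-0.082351.
Sum = -1.488688, so H' = 1.4887.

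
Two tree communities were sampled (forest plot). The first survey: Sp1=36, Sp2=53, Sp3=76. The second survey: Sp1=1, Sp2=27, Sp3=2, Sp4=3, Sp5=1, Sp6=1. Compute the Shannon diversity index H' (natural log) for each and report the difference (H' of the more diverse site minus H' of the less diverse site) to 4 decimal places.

0.1749

The first survey: N=165, proportions 0.218182, 0.321212, 0.460606, giving H' = 1.054019 (working shown to 6 dp, full precision carried).
The second survey: N=35, proportions 0.028571, 0.771429, 0.057143, 0.085714, 0.028571, 0.028571, giving H' = 0.879070.
Difference = |1.054019 − 0.879070| = 0.174949, i.e. 0.1749 to 4 decimal places.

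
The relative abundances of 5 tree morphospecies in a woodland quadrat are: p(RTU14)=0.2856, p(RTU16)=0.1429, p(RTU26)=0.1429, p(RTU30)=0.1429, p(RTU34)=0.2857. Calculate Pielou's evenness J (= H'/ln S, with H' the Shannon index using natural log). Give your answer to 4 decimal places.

0.9630

H' = −Σ pᵢ ln pᵢ = −((-0.357903) + (-0.278028) + (-0.278028) + (-0.278028) + (-0.357929)) = 1.549915 (working shown to 6 dp, full precision carried).
With S = 5 species, ln S = 1.609438, so J = 1.549915/1.609438 = 0.963016, i.e. 0.9630 to 4 decimal places.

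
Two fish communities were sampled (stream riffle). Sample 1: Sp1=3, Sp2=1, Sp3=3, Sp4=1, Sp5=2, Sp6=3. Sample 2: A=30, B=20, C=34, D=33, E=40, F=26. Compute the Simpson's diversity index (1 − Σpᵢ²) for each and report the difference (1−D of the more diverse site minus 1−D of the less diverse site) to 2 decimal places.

0.02

Sample 1: N=13, proportions 0.23077, 0.07692, 0.23077, 0.07692, 0.15385, 0.23077, giving 1−D = 0.80473 (working shown to 5 dp, full precision carried).
Sample 2: N=183, proportions 0.16393, 0.10929, 0.18579, 0.18033, 0.21858, 0.14208, giving 1−D = 0.82618.
Difference = |0.80473 − 0.82618| = 0.02145, i.e. 0.02 to 2 decimal places.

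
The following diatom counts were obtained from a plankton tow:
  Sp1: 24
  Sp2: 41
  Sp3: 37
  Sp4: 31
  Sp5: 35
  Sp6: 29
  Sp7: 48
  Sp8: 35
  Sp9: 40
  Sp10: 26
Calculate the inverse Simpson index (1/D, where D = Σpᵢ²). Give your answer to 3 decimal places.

Total N = 24+41+37+31+35+29+48+35+40+26 = 346, so the proportions are 0.0693642, 0.1184971, 0.1069364, 0.0895954, 0.1011561, 0.083815, 0.1387283, 0.1011561, 0.1156069, 0.0751445 (working shown to 7 dp, full precision carried).
D = 0.0693642² + 0.1184971² + 0.1069364² + 0.0895954² + 0.1011561² + 0.083815² + 0.1387283² + 0.1011561² + 0.1156069² + 0.0751445² = 0.0048114 + 0.0140416 + 0.0114354 + 0.0080273 + 0.0102326 + 0.0070250 + 0.0192455 + 0.0102326 + 0.0133650 + 0.0056467 = 0.1040629.
So 1/D = 9.60957, i.e. 9.610 to 3 decimal places.

9.610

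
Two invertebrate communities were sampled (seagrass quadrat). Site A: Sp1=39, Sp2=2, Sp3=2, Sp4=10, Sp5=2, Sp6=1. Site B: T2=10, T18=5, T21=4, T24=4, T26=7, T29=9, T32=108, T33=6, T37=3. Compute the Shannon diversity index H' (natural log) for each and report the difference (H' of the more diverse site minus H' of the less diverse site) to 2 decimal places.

0.25

Site A: N=56, proportions 0.6964, 0.0357, 0.0357, 0.1786, 0.0357, 0.0179, giving H' = 0.9885 (working shown to 4 dp, full precision carried).
Site B: N=156, proportions 0.0641, 0.0321, 0.0256, 0.0256, 0.0449, 0.0577, 0.6923, 0.0385, 0.0192, giving H' = 1.2340.
Difference = |0.9885 − 1.2340| = 0.2455, i.e. 0.25 to 2 decimal places.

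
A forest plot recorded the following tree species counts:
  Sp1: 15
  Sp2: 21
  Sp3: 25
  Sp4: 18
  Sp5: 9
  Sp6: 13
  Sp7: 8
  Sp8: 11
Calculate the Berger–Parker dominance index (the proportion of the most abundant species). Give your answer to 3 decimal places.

Total N = 15+21+25+18+9+13+8+11 = 120, so the proportions are 0.125, 0.175, 0.20833, 0.15, 0.075, 0.10833, 0.06667, 0.09167 (working shown to 5 dp, full precision carried).
The largest proportion is 0.20833, i.e. d = 0.208 to 3 decimal places.

0.208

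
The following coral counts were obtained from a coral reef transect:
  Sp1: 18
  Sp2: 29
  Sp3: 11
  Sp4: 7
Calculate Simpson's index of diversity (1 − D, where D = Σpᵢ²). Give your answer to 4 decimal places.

Total N = 18+29+11+7 = 65, so the proportions are 0.276923, 0.446154, 0.169231, 0.107692 (working shown to 6 dp, full precision carried).
D = 0.276923² + 0.446154² + 0.169231² + 0.107692² = 0.076686 + 0.199053 + 0.028639 + 0.011598 = 0.315976.
So 1 − D = 0.684024, i.e. 0.6840 to 4 decimal places.

0.6840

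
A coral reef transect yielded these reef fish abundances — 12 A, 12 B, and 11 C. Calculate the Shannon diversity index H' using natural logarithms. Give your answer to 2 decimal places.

1.10

Total N = 12+12+11 = 35, so the proportions are 0.3429, 0.3429, 0.3143 (working shown to 4 dp, full precision carried).
Each pᵢ ln pᵢ term: 0.3429×(-1.0704)=-0.3670, 0.3429×(-1.0704)=-0.3670, 0.3143×(-1.1575)=-0.3638.
Sum = -1.0978, so H' = 1.10.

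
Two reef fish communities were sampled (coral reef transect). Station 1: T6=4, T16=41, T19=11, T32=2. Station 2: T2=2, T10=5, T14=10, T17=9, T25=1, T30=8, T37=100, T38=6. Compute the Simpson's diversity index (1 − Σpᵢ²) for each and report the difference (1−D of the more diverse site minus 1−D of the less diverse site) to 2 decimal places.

Station 1: N=58, proportions 0.069, 0.7069, 0.1897, 0.0345, giving 1−D = 0.4584 (working shown to 4 dp, full precision carried).
Station 2: N=141, proportions 0.0142, 0.0355, 0.0709, 0.0638, 0.0071, 0.0567, 0.7092, 0.0426, giving 1−D = 0.4814.
Difference = |0.4584 − 0.4814| = 0.0230, i.e. 0.02 to 2 decimal places.

0.02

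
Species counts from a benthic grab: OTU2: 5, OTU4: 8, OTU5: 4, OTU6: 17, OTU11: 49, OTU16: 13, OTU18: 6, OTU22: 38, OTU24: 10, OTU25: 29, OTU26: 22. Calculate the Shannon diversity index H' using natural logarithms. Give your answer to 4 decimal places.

2.1188

Total N = 5+8+4+17+49+13+6+38+10+29+22 = 201, so the proportions are 0.024876, 0.039801, 0.0199, 0.084577, 0.243781, 0.064677, 0.029851, 0.189055, 0.049751, 0.144279, 0.109453 (working shown to 6 dp, full precision carried).
Each pᵢ ln pᵢ term: 0.024876×(-3.693867)=-0.091887, 0.039801×(-3.223863)=-0.128313, 0.0199×(-3.917011)=-0.077950, 0.084577×(-2.470092)=-0.208913, 0.243781×(-1.411485)=-0.344093, 0.064677×(-2.738356)=-0.177108, 0.029851×(-3.511545)=-0.104822, 0.189055×(-1.665719)=-0.314912, 0.049751×(-3.000720)=-0.149290, 0.144279×(-1.936009)=-0.279325, 0.109453×(-2.212262)=-0.242138.
Sum = -2.118751, so H' = 2.1188.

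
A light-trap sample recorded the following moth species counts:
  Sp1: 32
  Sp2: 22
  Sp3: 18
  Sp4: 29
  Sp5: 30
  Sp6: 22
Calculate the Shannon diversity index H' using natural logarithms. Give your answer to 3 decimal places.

Total N = 32+22+18+29+30+22 = 153, so the proportions are 0.20915, 0.14379, 0.11765, 0.18954, 0.19608, 0.14379 (working shown to 5 dp, full precision carried).
Each pᵢ ln pᵢ term: 0.20915×(-1.56470)=-0.32726, 0.14379×(-1.93940)=-0.27887, 0.11765×(-2.14007)=-0.25177, 0.18954×(-1.66314)=-0.31524, 0.19608×(-1.62924)=-0.31946, 0.14379×(-1.93940)=-0.27887.
Sum = -1.77146, so H' = 1.771.

1.771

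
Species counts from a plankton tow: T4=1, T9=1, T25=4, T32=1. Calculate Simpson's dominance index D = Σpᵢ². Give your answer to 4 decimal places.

Total N = 1+1+4+1 = 7, so the proportions are 0.142857, 0.142857, 0.571429, 0.142857 (working shown to 6 dp, full precision carried).
D = 0.142857² + 0.142857² + 0.571429² + 0.142857² = 0.020408 + 0.020408 + 0.326531 + 0.020408 = 0.387755.
To 4 decimal places, D = 0.3878.

0.3878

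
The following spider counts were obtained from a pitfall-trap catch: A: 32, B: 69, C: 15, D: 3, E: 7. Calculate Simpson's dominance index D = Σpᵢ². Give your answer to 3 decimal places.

Total N = 32+69+15+3+7 = 126, so the proportions are 0.25397, 0.54762, 0.11905, 0.02381, 0.05556 (working shown to 5 dp, full precision carried).
D = 0.25397² + 0.54762² + 0.11905² + 0.02381² + 0.05556² = 0.06450 + 0.29989 + 0.01417 + 0.00057 + 0.00309 = 0.38221.
To 3 decimal places, D = 0.382.

0.382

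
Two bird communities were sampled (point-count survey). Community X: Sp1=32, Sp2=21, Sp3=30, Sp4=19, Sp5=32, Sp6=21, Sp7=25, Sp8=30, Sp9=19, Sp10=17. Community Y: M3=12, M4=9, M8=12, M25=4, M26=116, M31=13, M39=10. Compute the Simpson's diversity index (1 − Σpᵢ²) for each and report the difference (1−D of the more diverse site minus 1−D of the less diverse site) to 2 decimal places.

Community X: N=246, proportions 0.1301, 0.0854, 0.122, 0.0772, 0.1301, 0.0854, 0.1016, 0.122, 0.0772, 0.0691, giving 1−D = 0.8948 (working shown to 4 dp, full precision carried).
Community Y: N=176, proportions 0.0682, 0.0511, 0.0682, 0.0227, 0.6591, 0.0739, 0.0568, giving 1−D = 0.5445.
Difference = |0.8948 − 0.5445| = 0.3503, i.e. 0.35 to 2 decimal places.

0.35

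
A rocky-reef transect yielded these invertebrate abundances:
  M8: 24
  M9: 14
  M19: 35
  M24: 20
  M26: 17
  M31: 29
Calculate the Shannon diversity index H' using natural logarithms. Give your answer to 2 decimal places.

1.74

Total N = 24+14+35+20+17+29 = 139, so the proportions are 0.1727, 0.1007, 0.2518, 0.1439, 0.1223, 0.2086 (working shown to 4 dp, full precision carried).
Each pᵢ ln pᵢ term: 0.1727×(-1.7564)=-0.3033, 0.1007×(-2.2954)=-0.2312, 0.2518×(-1.3791)=-0.3473, 0.1439×(-1.9387)=-0.2790, 0.1223×(-2.1013)=-0.2570, 0.2086×(-1.5672)=-0.3270.
Sum = -1.7446, so H' = 1.74.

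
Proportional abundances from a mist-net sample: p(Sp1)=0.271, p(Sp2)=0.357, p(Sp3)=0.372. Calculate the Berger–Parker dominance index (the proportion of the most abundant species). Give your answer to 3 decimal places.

The largest proportion is 0.372, i.e. d = 0.372 to 3 decimal places.

0.372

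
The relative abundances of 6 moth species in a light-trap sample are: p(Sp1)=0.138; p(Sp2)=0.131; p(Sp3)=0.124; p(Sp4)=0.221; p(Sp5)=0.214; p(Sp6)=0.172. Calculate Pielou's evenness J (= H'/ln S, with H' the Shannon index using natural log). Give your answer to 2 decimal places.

H' = −Σ pᵢ ln pᵢ = −((-0.2733) + (-0.2663) + (-0.2588) + (-0.3336) + (-0.3299) + (-0.3028)) = 1.7647 (working shown to 4 dp, full precision carried).
With S = 6 species, ln S = 1.7918, so J = 1.7647/1.7918 = 0.9849, i.e. 0.98 to 2 decimal places.

0.98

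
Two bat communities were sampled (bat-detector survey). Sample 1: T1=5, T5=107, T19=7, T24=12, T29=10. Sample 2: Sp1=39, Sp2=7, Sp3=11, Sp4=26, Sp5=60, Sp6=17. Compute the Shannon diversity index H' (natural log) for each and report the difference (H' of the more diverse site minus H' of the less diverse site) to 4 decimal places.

0.6921

Sample 1: N=141, proportions 0.035461, 0.758865, 0.049645, 0.085106, 0.070922, giving H' = 0.874249 (working shown to 6 dp, full precision carried).
Sample 2: N=160, proportions 0.24375, 0.04375, 0.06875, 0.1625, 0.375, 0.10625, giving H' = 1.566343.
Difference = |0.874249 − 1.566343| = 0.692094, i.e. 0.6921 to 4 decimal places.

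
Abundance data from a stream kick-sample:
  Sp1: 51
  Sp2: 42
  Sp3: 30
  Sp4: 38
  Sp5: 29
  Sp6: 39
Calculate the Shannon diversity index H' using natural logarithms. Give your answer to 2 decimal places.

Total N = 51+42+30+38+29+39 = 229, so the proportions are 0.2227, 0.1834, 0.131, 0.1659, 0.1266, 0.1703 (working shown to 4 dp, full precision carried).
Each pᵢ ln pᵢ term: 0.2227×(-1.5019)=-0.3345, 0.1834×(-1.6961)=-0.3111, 0.131×(-2.0325)=-0.2663, 0.1659×(-1.7961)=-0.2980, 0.1266×(-2.0664)=-0.2617, 0.1703×(-1.7702)=-0.3015.
Sum = -1.7730, so H' = 1.77.

1.77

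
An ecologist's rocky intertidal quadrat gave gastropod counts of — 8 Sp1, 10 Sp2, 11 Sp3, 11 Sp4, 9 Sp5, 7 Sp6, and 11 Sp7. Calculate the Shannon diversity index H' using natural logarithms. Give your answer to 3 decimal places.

1.933

Total N = 8+10+11+11+9+7+11 = 67, so the proportions are 0.1194, 0.14925, 0.16418, 0.16418, 0.13433, 0.10448, 0.16418 (working shown to 5 dp, full precision carried).
Each pᵢ ln pᵢ term: 0.1194×(-2.12525)=-0.25376, 0.14925×(-1.90211)=-0.28390, 0.16418×(-1.80680)=-0.29664, 0.16418×(-1.80680)=-0.29664, 0.13433×(-2.00747)=-0.26966, 0.10448×(-2.25878)=-0.23599, 0.16418×(-1.80680)=-0.29664.
Sum = -1.93323, so H' = 1.933.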